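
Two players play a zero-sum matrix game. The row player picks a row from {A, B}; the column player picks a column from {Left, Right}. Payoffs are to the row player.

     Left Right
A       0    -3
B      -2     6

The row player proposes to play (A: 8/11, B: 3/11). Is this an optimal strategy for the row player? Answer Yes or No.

Yes

Against Left this mix gives (8/11)·0 + (3/11)·(-2) = -6/11.
Against Right this mix gives (8/11)·(-3) + (3/11)·6 = -6/11.
All of the column player's active replies (Left, Right) yield -6/11, and no column does worse for the row player. The mix makes the column player indifferent and guarantees -6/11, so it is optimal.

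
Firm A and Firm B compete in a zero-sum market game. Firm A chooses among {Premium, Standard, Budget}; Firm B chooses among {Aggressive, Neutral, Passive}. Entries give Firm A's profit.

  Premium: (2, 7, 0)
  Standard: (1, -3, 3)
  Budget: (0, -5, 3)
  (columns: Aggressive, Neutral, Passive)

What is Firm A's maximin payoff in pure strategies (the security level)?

0

Row minima: Premium → 0, Standard → -3, Budget → -5.
The best of these is 0.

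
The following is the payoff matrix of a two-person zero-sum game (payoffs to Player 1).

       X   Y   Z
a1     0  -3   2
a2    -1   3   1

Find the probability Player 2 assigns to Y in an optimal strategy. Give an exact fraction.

Row minima: a1 → -3, a2 → -1; maximin = -1.
Column maxima: X → 0, Y → 3, Z → 2; minimax = 0.
-1 ≠ 0, so there is no saddle point; optimal play is mixed.
Z is strictly dominated by X (it gives Player 1 strictly more in every row), so Player 2 never plays it.
On the remaining 2×2 (a1, a2 vs X, Y):
Let Player 1 play a1 with probability p. Expected payoff against X: 0p + (-1)(1−p) = p − 1; against Y: (-3)p + 3(1−p) = −6p + 3.
Setting these equal: p − 1 = −6p + 3 ⇒ 7p = 4 ⇒ p = 4/7, and the value is (1)·(4/7) − 1 = -3/7.
For Player 2: with q = P(X), equating a1's and a2's payoffs gives 3q − 3 = −4q + 3 ⇒ q = 6/7.

1/7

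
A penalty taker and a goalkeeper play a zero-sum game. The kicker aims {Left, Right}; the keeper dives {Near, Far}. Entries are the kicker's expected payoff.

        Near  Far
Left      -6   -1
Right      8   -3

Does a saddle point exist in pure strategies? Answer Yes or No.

No

Row minima: Left → -6, Right → -3; maximin = -3.
Column maxima: Near → 8, Far → -1; minimax = -1.
-3 ≠ -1, so no pure-strategy equilibrium exists.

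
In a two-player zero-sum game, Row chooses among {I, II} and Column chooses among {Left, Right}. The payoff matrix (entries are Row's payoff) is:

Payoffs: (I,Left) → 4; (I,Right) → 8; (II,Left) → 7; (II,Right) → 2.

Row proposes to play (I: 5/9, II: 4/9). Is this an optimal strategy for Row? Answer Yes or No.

Yes

Against Left this mix gives (5/9)·4 + (4/9)·7 = 16/3.
Against Right this mix gives (5/9)·8 + (4/9)·2 = 16/3.
All of Column's active replies (Left, Right) yield 16/3, and no column does worse for Row. The mix makes Column indifferent and guarantees 16/3, so it is optimal.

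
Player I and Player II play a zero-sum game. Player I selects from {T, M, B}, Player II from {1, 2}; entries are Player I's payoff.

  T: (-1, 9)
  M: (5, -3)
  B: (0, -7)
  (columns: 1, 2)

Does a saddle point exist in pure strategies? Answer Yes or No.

Row minima: T → -1, M → -3, B → -7; maximin = -1.
Column maxima: 1 → 5, 2 → 9; minimax = 5.
-1 ≠ 5, so no pure-strategy equilibrium exists.

No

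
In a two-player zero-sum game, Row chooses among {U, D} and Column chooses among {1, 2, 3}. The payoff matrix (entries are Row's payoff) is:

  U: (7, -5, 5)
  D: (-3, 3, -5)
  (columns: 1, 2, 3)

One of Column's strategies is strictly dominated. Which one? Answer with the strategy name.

1

3 holds Row's payoff strictly below 1 in every row: 5 < 7, -5 < -3.
So 1 is strictly dominated for Column.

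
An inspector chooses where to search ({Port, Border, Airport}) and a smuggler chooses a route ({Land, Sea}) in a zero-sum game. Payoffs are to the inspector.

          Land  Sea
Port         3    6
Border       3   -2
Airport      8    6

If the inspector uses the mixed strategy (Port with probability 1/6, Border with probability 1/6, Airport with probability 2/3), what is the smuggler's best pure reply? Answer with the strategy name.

Sea

If the smuggler plays Land, the inspector's expected payoff is (1/6)·3 + (1/6)·3 + (2/3)·8 = 19/3.
If the smuggler plays Sea, the inspector's expected payoff is (1/6)·6 + (1/6)·(-2) + (2/3)·6 = 14/3.
The smuggler minimizes the inspector's payoff; the smallest is 14/3, so the best response is Sea.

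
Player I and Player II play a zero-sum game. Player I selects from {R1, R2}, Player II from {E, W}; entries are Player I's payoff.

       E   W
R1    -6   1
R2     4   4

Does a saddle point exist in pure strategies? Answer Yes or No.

Row minima: R1 → -6, R2 → 4; maximin = 4.
Column maxima: E → 4, W → 4; minimax = 4.
maximin = minimax = 4, so a saddle point exists.

Yes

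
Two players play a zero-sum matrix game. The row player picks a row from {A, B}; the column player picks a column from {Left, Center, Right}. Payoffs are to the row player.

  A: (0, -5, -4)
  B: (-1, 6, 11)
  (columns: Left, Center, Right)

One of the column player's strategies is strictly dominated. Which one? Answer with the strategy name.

Right

Center holds the row player's payoff strictly below Right in every row: -5 < -4, 6 < 11.
So Right is strictly dominated for the column player.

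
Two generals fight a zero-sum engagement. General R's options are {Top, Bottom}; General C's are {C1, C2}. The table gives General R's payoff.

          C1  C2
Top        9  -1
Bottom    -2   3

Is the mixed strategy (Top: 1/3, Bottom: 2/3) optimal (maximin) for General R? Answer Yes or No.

Against C1 this mix gives (1/3)·9 + (2/3)·(-2) = 5/3.
Against C2 this mix gives (1/3)·(-1) + (2/3)·3 = 5/3.
All of General C's active replies (C1, C2) yield 5/3, and no column does worse for General R. The mix makes General C indifferent and guarantees 5/3, so it is optimal.

Yes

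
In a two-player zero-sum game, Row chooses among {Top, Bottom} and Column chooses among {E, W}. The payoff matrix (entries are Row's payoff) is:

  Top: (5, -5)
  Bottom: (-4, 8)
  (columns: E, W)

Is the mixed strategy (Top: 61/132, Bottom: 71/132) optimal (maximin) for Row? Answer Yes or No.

No

Against E this mix gives (61/132)·5 + (71/132)·(-4) = 7/44.
Against W this mix gives (61/132)·(-5) + (71/132)·8 = 263/132.
Column will play E, holding Row to 7/44. Shifting weight toward the row that does better against E would raise this floor (the equalizing mix achieves 10/11 against both E and W), so the proposed strategy is not optimal.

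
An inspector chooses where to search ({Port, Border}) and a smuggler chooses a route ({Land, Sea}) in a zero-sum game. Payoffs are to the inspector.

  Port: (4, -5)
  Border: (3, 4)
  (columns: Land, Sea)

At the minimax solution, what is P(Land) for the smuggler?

9/10

Row minima: Port → -5, Border → 3; maximin = 3.
Column maxima: Land → 4, Sea → 4; minimax = 4.
3 ≠ 4, so there is no saddle point; optimal play is mixed.
Let the inspector play Port with probability p. Expected payoff against Land: 4p + 3(1−p) = p + 3; against Sea: (-5)p + 4(1−p) = −9p + 4.
Setting these equal: p + 3 = −9p + 4 ⇒ 10p = 1 ⇒ p = 1/10, and the value is (1)·(1/10) + 3 = 31/10.
For the smuggler: with q = P(Land), equating Port's and Border's payoffs gives 9q − 5 = −q + 4 ⇒ q = 9/10.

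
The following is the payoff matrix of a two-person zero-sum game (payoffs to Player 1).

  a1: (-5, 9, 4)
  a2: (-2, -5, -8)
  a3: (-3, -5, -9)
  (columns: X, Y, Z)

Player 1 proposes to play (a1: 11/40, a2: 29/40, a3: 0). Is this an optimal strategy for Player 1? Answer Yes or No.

No

Against X this mix gives (11/40)·(-5) + (29/40)·(-2) = -113/40.
Against Y this mix gives (11/40)·9 + (29/40)·(-5) = -23/20.
Against Z this mix gives (11/40)·4 + (29/40)·(-8) = -47/10.
Player 2 will play Z, holding Player 1 to -47/10. Shifting weight toward the row that does better against Z would raise this floor (the equalizing mix achieves -16/5 against both Z and X), so the proposed strategy is not optimal.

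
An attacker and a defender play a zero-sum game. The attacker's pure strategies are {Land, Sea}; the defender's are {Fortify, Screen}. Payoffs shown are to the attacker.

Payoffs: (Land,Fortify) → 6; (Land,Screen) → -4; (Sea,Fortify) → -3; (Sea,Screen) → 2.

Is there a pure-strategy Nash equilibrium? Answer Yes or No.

No

Row minima: Land → -4, Sea → -3; maximin = -3.
Column maxima: Fortify → 6, Screen → 2; minimax = 2.
-3 ≠ 2, so no pure-strategy equilibrium exists.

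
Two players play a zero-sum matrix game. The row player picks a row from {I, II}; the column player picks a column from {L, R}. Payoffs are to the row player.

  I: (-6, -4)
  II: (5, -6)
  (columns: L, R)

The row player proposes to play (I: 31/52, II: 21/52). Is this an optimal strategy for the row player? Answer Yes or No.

Against L this mix gives (31/52)·(-6) + (21/52)·5 = -81/52.
Against R this mix gives (31/52)·(-4) + (21/52)·(-6) = -125/26.
The column player will play R, holding the row player to -125/26. Shifting weight toward the row that does better against R would raise this floor (the equalizing mix achieves -56/13 against both R and L), so the proposed strategy is not optimal.

No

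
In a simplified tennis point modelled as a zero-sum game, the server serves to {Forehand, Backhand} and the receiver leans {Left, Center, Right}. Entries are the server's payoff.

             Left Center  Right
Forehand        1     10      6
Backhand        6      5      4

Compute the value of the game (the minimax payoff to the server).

32/7

Row minima: Forehand → 1, Backhand → 4; maximin = 4.
Column maxima: Left → 6, Center → 10, Right → 6; minimax = 6.
4 ≠ 6, so there is no saddle point; optimal play is mixed.
Center is strictly dominated by Right (it gives the server strictly more in every row), so the receiver never plays it.
On the remaining 2×2 (Forehand, Backhand vs Left, Right):
Let the server play Forehand with probability p. Expected payoff against Left: 1p + 6(1−p) = −5p + 6; against Right: 6p + 4(1−p) = 2p + 4.
Setting these equal: −5p + 6 = 2p + 4 ⇒ −7p = -2 ⇒ p = 2/7, and the value is (-5)·(2/7) + 6 = 32/7.
For the receiver: with q = P(Left), equating Forehand's and Backhand's payoffs gives −5q + 6 = 2q + 4 ⇒ q = 2/7.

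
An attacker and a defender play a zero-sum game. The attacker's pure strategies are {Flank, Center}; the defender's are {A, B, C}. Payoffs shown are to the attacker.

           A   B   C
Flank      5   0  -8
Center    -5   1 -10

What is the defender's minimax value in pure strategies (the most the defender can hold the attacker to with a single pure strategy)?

-8

Column maxima: A → 5, B → 1, C → -8.
The smallest of these is -8.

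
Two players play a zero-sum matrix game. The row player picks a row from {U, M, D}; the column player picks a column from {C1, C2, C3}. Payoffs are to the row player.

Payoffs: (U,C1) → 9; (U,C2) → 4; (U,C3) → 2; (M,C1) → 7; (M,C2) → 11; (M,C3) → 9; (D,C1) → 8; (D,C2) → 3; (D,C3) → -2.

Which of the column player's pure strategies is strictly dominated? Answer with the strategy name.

C3 holds the row player's payoff strictly below C2 in every row: 2 < 4, 9 < 11, -2 < 3.
So C2 is strictly dominated for the column player.

C2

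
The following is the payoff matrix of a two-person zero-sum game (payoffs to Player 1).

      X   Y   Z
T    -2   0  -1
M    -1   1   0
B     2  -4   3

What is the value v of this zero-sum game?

Row minima: T → -2, M → -1, B → -4; maximin = -1.
Column maxima: X → 2, Y → 1, Z → 3; minimax = 1.
-1 ≠ 1, so there is no saddle point; optimal play is mixed.
T is strictly dominated by M, so Player 1 never plays it.
Z is strictly dominated by X (it gives Player 1 strictly more in every row), so Player 2 never plays it.
On the remaining 2×2 (M, B vs X, Y):
Let Player 1 play M with probability p. Expected payoff against X: (-1)p + 2(1−p) = −3p + 2; against Y: 1p + (-4)(1−p) = 5p − 4.
Setting these equal: −3p + 2 = 5p − 4 ⇒ −8p = -6 ⇒ p = 3/4, and the value is (-3)·(3/4) + 2 = -1/4.
For Player 2: with q = P(X), equating M's and B's payoffs gives −2q + 1 = 6q − 4 ⇒ q = 5/8.

-1/4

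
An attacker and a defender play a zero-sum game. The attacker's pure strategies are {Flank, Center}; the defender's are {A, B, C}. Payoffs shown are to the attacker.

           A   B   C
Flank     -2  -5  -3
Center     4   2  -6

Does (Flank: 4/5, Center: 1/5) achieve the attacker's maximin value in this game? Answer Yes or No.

Against A this mix gives (4/5)·(-2) + (1/5)·4 = -4/5.
Against B this mix gives (4/5)·(-5) + (1/5)·2 = -18/5.
Against C this mix gives (4/5)·(-3) + (1/5)·(-6) = -18/5.
All of the defender's active replies (B, C) yield -18/5, and no column does worse for the attacker. The mix makes the defender indifferent and guarantees -18/5, so it is optimal.

Yes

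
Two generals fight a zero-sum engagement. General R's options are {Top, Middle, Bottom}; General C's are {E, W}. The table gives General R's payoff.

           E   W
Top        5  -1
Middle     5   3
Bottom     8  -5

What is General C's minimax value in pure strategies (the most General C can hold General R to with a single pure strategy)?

Column maxima: E → 8, W → 3.
The smallest of these is 3.

3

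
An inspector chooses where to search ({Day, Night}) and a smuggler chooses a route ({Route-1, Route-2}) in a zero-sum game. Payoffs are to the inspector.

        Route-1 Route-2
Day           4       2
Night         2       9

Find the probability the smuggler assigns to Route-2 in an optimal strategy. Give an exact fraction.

Row minima: Day → 2, Night → 2; maximin = 2.
Column maxima: Route-1 → 4, Route-2 → 9; minimax = 4.
2 ≠ 4, so there is no saddle point; optimal play is mixed.
Let the inspector play Day with probability p. Expected payoff against Route-1: 4p + 2(1−p) = 2p + 2; against Route-2: 2p + 9(1−p) = −7p + 9.
Setting these equal: 2p + 2 = −7p + 9 ⇒ 9p = 7 ⇒ p = 7/9, and the value is (2)·(7/9) + 2 = 32/9.
For the smuggler: with q = P(Route-1), equating Day's and Night's payoffs gives 2q + 2 = −7q + 9 ⇒ q = 7/9.

2/9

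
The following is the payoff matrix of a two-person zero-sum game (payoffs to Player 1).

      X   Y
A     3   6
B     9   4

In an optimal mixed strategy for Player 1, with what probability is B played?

3/8

Row minima: A → 3, B → 4; maximin = 4.
Column maxima: X → 9, Y → 6; minimax = 6.
4 ≠ 6, so there is no saddle point; optimal play is mixed.
Let Player 1 play A with probability p. Expected payoff against X: 3p + 9(1−p) = −6p + 9; against Y: 6p + 4(1−p) = 2p + 4.
Setting these equal: −6p + 9 = 2p + 4 ⇒ −8p = -5 ⇒ p = 5/8, and the value is (-6)·(5/8) + 9 = 21/4.
For Player 2: with q = P(X), equating A's and B's payoffs gives −3q + 6 = 5q + 4 ⇒ q = 1/4.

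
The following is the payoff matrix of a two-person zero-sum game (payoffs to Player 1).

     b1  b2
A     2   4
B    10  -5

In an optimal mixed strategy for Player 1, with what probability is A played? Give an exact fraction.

Row minima: A → 2, B → -5; maximin = 2.
Column maxima: b1 → 10, b2 → 4; minimax = 4.
2 ≠ 4, so there is no saddle point; optimal play is mixed.
Let Player 1 play A with probability p. Expected payoff against b1: 2p + 10(1−p) = −8p + 10; against b2: 4p + (-5)(1−p) = 9p − 5.
Setting these equal: −8p + 10 = 9p − 5 ⇒ −17p = -15 ⇒ p = 15/17, and the value is (-8)·(15/17) + 10 = 50/17.
For Player 2: with q = P(b1), equating A's and B's payoffs gives −2q + 4 = 15q − 5 ⇒ q = 9/17.

15/17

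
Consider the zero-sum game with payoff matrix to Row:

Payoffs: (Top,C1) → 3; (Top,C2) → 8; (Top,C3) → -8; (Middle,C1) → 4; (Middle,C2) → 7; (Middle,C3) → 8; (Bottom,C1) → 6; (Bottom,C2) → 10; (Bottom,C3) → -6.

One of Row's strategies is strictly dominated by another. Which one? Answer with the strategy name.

Top

Bottom gives a strictly higher payoff than Top against every column: 6 > 3, 10 > 8, -6 > -8.
So Top is strictly dominated and Row never plays it.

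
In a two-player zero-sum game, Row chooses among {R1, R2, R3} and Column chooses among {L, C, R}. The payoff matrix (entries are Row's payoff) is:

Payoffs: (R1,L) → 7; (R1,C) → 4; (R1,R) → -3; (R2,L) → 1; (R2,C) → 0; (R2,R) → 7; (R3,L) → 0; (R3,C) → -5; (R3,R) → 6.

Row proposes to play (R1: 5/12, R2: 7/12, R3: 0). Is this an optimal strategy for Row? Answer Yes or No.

Against L this mix gives (5/12)·7 + (7/12)·1 = 7/2.
Against C this mix gives (5/12)·4 + (7/12)·0 = 5/3.
Against R this mix gives (5/12)·(-3) + (7/12)·7 = 17/6.
Column will play C, holding Row to 5/3. Shifting weight toward the row that does better against C would raise this floor (the equalizing mix achieves 2 against both C and R), so the proposed strategy is not optimal.

No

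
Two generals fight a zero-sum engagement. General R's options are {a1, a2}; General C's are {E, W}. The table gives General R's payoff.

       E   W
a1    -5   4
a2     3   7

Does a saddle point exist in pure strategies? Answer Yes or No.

Yes

Row minima: a1 → -5, a2 → 3; maximin = 3.
Column maxima: E → 3, W → 7; minimax = 3.
maximin = minimax = 3, so a saddle point exists.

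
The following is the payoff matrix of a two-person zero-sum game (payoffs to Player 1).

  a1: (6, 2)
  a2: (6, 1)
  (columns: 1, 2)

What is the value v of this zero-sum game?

Row minima: a1 → 2, a2 → 1; maximin = 2.
Column maxima: 1 → 6, 2 → 2; minimax = 2.
Since maximin = minimax = 2, there is a saddle point and the value is 2.

2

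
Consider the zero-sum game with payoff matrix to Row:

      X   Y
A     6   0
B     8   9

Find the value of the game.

8

Row minima: A → 0, B → 8; maximin = 8.
Column maxima: X → 8, Y → 9; minimax = 8.
Since maximin = minimax = 8, there is a saddle point and the value is 8.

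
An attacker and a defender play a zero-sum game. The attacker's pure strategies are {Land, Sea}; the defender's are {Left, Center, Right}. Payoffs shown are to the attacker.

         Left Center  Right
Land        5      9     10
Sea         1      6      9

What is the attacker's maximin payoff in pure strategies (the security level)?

Row minima: Land → 5, Sea → 1.
The best of these is 5.

5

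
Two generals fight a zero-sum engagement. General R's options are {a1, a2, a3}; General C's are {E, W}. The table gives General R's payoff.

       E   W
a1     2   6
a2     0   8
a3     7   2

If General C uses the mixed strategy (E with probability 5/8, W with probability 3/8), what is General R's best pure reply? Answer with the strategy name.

Expected payoff of a1: (5/8)·2 + (3/8)·6 = 7/2.
Expected payoff of a2: (5/8)·0 + (3/8)·8 = 3.
Expected payoff of a3: (5/8)·7 + (3/8)·2 = 41/8.
The largest is 41/8, so General R's best response is a3.

a3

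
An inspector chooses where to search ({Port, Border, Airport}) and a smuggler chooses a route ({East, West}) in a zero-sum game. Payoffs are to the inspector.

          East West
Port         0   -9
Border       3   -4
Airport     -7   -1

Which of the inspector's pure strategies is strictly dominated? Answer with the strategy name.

Border gives a strictly higher payoff than Port against every column: 3 > 0, -4 > -9.
So Port is strictly dominated and the inspector never plays it.

Port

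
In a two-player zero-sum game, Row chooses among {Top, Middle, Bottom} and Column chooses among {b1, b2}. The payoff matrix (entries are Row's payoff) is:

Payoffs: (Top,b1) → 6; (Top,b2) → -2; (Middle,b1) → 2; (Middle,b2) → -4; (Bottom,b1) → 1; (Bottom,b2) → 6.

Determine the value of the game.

38/13

Row minima: Top → -2, Middle → -4, Bottom → 1; maximin = 1.
Column maxima: b1 → 6, b2 → 6; minimax = 6.
1 ≠ 6, so there is no saddle point; optimal play is mixed.
Middle is strictly dominated by Top, so Row never plays it.
On the remaining 2×2 (Top, Bottom vs b1, b2):
Let Row play Top with probability p. Expected payoff against b1: 6p + 1(1−p) = 5p + 1; against b2: (-2)p + 6(1−p) = −8p + 6.
Setting these equal: 5p + 1 = −8p + 6 ⇒ 13p = 5 ⇒ p = 5/13, and the value is (5)·(5/13) + 1 = 38/13.
For Column: with q = P(b1), equating Top's and Bottom's payoffs gives 8q − 2 = −5q + 6 ⇒ q = 8/13.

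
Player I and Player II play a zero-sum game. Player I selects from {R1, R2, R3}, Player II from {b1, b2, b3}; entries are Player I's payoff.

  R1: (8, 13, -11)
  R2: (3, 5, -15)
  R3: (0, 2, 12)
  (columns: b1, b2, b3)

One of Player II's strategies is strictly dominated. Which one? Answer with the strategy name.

b2

b1 holds Player I's payoff strictly below b2 in every row: 8 < 13, 3 < 5, 0 < 2.
So b2 is strictly dominated for Player II.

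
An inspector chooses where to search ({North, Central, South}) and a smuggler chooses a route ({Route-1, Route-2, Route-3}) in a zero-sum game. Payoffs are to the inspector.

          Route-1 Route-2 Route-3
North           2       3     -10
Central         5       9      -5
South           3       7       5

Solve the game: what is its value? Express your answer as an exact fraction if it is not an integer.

Row minima: North → -10, Central → -5, South → 3; maximin = 3.
Column maxima: Route-1 → 5, Route-2 → 9, Route-3 → 5; minimax = 5.
3 ≠ 5, so there is no saddle point; optimal play is mixed.
North is strictly dominated by Central, so the inspector never plays it.
Route-2 is strictly dominated by Route-1 (it gives the inspector strictly more in every row), so the smuggler never plays it.
On the remaining 2×2 (Central, South vs Route-1, Route-3):
Let the inspector play Central with probability p. Expected payoff against Route-1: 5p + 3(1−p) = 2p + 3; against Route-3: (-5)p + 5(1−p) = −10p + 5.
Setting these equal: 2p + 3 = −10p + 5 ⇒ 12p = 2 ⇒ p = 1/6, and the value is (2)·(1/6) + 3 = 10/3.
For the smuggler: with q = P(Route-1), equating Central's and South's payoffs gives 10q − 5 = −2q + 5 ⇒ q = 5/6.

10/3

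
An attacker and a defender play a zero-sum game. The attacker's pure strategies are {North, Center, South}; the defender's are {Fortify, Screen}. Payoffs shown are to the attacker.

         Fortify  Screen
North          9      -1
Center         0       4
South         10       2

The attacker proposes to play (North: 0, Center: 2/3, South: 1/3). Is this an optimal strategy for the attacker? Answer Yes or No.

Against Fortify this mix gives (2/3)·0 + (1/3)·10 = 10/3.
Against Screen this mix gives (2/3)·4 + (1/3)·2 = 10/3.
All of the defender's active replies (Fortify, Screen) yield 10/3, and no column does worse for the attacker. The mix makes the defender indifferent and guarantees 10/3, so it is optimal.

Yes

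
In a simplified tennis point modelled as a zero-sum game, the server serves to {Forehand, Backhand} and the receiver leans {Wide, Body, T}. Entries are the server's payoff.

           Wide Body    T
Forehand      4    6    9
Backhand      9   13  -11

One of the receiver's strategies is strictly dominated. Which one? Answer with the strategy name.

Wide holds the server's payoff strictly below Body in every row: 4 < 6, 9 < 13.
So Body is strictly dominated for the receiver.

Body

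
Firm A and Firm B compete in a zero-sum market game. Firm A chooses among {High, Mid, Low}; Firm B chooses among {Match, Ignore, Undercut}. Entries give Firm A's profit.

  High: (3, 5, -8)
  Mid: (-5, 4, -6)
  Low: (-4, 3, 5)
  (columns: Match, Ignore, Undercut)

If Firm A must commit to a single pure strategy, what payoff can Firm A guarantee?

-4

Row minima: High → -8, Mid → -6, Low → -4.
The best of these is -4.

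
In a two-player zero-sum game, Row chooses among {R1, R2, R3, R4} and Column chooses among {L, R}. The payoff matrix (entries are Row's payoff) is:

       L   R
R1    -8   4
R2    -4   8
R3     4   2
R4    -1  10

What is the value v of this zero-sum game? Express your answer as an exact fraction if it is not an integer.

42/13

Row minima: R1 → -8, R2 → -4, R3 → 2, R4 → -1; maximin = 2.
Column maxima: L → 4, R → 10; minimax = 4.
2 ≠ 4, so there is no saddle point; optimal play is mixed.
R1 is strictly dominated by R2, so Row never plays it.
R2 is strictly dominated by R4, so Row never plays it.
On the remaining 2×2 (R3, R4 vs L, R):
Let Row play R3 with probability p. Expected payoff against L: 4p + (-1)(1−p) = 5p − 1; against R: 2p + 10(1−p) = −8p + 10.
Setting these equal: 5p − 1 = −8p + 10 ⇒ 13p = 11 ⇒ p = 11/13, and the value is (5)·(11/13) − 1 = 42/13.
For Column: with q = P(L), equating R3's and R4's payoffs gives 2q + 2 = −11q + 10 ⇒ q = 8/13.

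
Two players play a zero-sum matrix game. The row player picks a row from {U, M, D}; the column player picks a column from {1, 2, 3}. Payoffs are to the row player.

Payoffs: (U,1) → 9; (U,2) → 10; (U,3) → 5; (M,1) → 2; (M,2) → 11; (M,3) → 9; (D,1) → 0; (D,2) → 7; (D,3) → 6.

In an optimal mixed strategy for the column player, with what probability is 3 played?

7/11

Row minima: U → 5, M → 2, D → 0; maximin = 5.
Column maxima: 1 → 9, 2 → 11, 3 → 9; minimax = 9.
5 ≠ 9, so there is no saddle point; optimal play is mixed.
D is strictly dominated by M, so the row player never plays it.
2 is strictly dominated by 1 (it gives the row player strictly more in every row), so the column player never plays it.
On the remaining 2×2 (U, M vs 1, 3):
Let the row player play U with probability p. Expected payoff against 1: 9p + 2(1−p) = 7p + 2; against 3: 5p + 9(1−p) = −4p + 9.
Setting these equal: 7p + 2 = −4p + 9 ⇒ 11p = 7 ⇒ p = 7/11, and the value is (7)·(7/11) + 2 = 71/11.
For the column player: with q = P(1), equating U's and M's payoffs gives 4q + 5 = −7q + 9 ⇒ q = 4/11.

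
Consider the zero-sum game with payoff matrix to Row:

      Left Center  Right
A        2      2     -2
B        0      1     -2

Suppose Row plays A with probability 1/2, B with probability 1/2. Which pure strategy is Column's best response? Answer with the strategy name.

Right

If Column plays Left, Row's expected payoff is (1/2)·2 + (1/2)·0 = 1.
If Column plays Center, Row's expected payoff is (1/2)·2 + (1/2)·1 = 3/2.
If Column plays Right, Row's expected payoff is (1/2)·(-2) + (1/2)·(-2) = -2.
Column minimizes Row's payoff; the smallest is -2, so the best response is Right.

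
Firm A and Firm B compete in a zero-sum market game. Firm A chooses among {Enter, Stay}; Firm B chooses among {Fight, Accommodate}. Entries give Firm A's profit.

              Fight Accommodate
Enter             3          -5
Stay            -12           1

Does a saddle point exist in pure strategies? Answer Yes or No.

No

Row minima: Enter → -5, Stay → -12; maximin = -5.
Column maxima: Fight → 3, Accommodate → 1; minimax = 1.
-5 ≠ 1, so no pure-strategy equilibrium exists.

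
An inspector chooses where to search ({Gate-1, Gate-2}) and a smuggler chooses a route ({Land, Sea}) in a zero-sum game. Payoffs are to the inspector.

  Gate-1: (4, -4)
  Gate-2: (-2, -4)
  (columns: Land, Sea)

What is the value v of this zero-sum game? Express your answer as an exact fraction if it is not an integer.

-4

Row minima: Gate-1 → -4, Gate-2 → -4; maximin = -4.
Column maxima: Land → 4, Sea → -4; minimax = -4.
Since maximin = minimax = -4, there is a saddle point and the value is -4.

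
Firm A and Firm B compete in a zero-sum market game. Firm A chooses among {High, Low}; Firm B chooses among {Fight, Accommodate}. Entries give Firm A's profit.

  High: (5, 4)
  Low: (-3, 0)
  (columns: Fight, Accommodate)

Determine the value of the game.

Row minima: High → 4, Low → -3; maximin = 4.
Column maxima: Fight → 5, Accommodate → 4; minimax = 4.
Since maximin = minimax = 4, there is a saddle point and the value is 4.

4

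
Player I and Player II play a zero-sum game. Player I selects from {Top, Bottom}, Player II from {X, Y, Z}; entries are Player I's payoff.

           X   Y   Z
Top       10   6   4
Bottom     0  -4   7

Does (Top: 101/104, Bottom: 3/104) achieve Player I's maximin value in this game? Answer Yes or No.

Against X this mix gives (101/104)·10 + (3/104)·0 = 505/52.
Against Y this mix gives (101/104)·6 + (3/104)·(-4) = 297/52.
Against Z this mix gives (101/104)·4 + (3/104)·7 = 425/104.
Player II will play Z, holding Player I to 425/104. Shifting weight toward the row that does better against Z would raise this floor (the equalizing mix achieves 58/13 against both Z and Y), so the proposed strategy is not optimal.

No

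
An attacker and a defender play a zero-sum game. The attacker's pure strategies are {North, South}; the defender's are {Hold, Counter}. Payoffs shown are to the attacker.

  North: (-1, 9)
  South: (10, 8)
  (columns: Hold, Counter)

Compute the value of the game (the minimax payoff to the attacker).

49/6

Row minima: North → -1, South → 8; maximin = 8.
Column maxima: Hold → 10, Counter → 9; minimax = 9.
8 ≠ 9, so there is no saddle point; optimal play is mixed.
Let the attacker play North with probability p. Expected payoff against Hold: (-1)p + 10(1−p) = −11p + 10; against Counter: 9p + 8(1−p) = p + 8.
Setting these equal: −11p + 10 = p + 8 ⇒ −12p = -2 ⇒ p = 1/6, and the value is (-11)·(1/6) + 10 = 49/6.
For the defender: with q = P(Hold), equating North's and South's payoffs gives −10q + 9 = 2q + 8 ⇒ q = 1/12.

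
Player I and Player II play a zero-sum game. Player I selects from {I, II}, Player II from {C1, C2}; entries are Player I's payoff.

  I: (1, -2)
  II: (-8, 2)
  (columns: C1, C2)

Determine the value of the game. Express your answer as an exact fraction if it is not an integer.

-14/13

Row minima: I → -2, II → -8; maximin = -2.
Column maxima: C1 → 1, C2 → 2; minimax = 1.
-2 ≠ 1, so there is no saddle point; optimal play is mixed.
Let Player I play I with probability p. Expected payoff against C1: 1p + (-8)(1−p) = 9p − 8; against C2: (-2)p + 2(1−p) = −4p + 2.
Setting these equal: 9p − 8 = −4p + 2 ⇒ 13p = 10 ⇒ p = 10/13, and the value is (9)·(10/13) − 8 = -14/13.
For Player II: with q = P(C1), equating I's and II's payoffs gives 3q − 2 = −10q + 2 ⇒ q = 4/13.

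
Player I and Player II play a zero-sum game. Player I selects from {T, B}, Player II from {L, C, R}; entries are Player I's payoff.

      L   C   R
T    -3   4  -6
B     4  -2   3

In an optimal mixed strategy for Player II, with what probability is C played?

Row minima: T → -6, B → -2; maximin = -2.
Column maxima: L → 4, C → 4, R → 3; minimax = 3.
-2 ≠ 3, so there is no saddle point; optimal play is mixed.
L is strictly dominated by R (it gives Player I strictly more in every row), so Player II never plays it.
On the remaining 2×2 (T, B vs C, R):
Let Player I play T with probability p. Expected payoff against C: 4p + (-2)(1−p) = 6p − 2; against R: (-6)p + 3(1−p) = −9p + 3.
Setting these equal: 6p − 2 = −9p + 3 ⇒ 15p = 5 ⇒ p = 1/3, and the value is (6)·(1/3) − 2 = 0.
For Player II: with q = P(C), equating T's and B's payoffs gives 10q − 6 = −5q + 3 ⇒ q = 3/5.

3/5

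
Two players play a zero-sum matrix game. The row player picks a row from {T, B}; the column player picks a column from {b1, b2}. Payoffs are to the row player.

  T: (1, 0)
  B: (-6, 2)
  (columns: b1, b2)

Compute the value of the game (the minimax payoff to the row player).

Row minima: T → 0, B → -6; maximin = 0.
Column maxima: b1 → 1, b2 → 2; minimax = 1.
0 ≠ 1, so there is no saddle point; optimal play is mixed.
Let the row player play T with probability p. Expected payoff against b1: 1p + (-6)(1−p) = 7p − 6; against b2: 0p + 2(1−p) = −2p + 2.
Setting these equal: 7p − 6 = −2p + 2 ⇒ 9p = 8 ⇒ p = 8/9, and the value is (7)·(8/9) − 6 = 2/9.
For the column player: with q = P(b1), equating T's and B's payoffs gives q = −8q + 2 ⇒ q = 2/9.

2/9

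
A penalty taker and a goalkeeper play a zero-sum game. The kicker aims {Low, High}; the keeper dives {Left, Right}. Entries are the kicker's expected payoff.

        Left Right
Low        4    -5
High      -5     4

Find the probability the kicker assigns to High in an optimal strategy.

1/2

Row minima: Low → -5, High → -5; maximin = -5.
Column maxima: Left → 4, Right → 4; minimax = 4.
-5 ≠ 4, so there is no saddle point; optimal play is mixed.
Let the kicker play Low with probability p. Expected payoff against Left: 4p + (-5)(1−p) = 9p − 5; against Right: (-5)p + 4(1−p) = −9p + 4.
Setting these equal: 9p − 5 = −9p + 4 ⇒ 18p = 9 ⇒ p = 1/2, and the value is (9)·(1/2) − 5 = -1/2.
For the keeper: with q = P(Left), equating Low's and High's payoffs gives 9q − 5 = −9q + 4 ⇒ q = 1/2.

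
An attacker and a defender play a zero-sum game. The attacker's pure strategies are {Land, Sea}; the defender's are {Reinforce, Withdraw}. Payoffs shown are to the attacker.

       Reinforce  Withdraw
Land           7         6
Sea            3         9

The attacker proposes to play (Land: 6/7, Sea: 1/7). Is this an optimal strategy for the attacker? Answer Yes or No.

Yes

Against Reinforce this mix gives (6/7)·7 + (1/7)·3 = 45/7.
Against Withdraw this mix gives (6/7)·6 + (1/7)·9 = 45/7.
All of the defender's active replies (Reinforce, Withdraw) yield 45/7, and no column does worse for the attacker. The mix makes the defender indifferent and guarantees 45/7, so it is optimal.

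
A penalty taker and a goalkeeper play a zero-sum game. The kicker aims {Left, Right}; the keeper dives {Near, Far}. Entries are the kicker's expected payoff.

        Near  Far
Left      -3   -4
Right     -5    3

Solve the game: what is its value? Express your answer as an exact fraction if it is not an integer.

Row minima: Left → -4, Right → -5; maximin = -4.
Column maxima: Near → -3, Far → 3; minimax = -3.
-4 ≠ -3, so there is no saddle point; optimal play is mixed.
Let the kicker play Left with probability p. Expected payoff against Near: (-3)p + (-5)(1−p) = 2p − 5; against Far: (-4)p + 3(1−p) = −7p + 3.
Setting these equal: 2p − 5 = −7p + 3 ⇒ 9p = 8 ⇒ p = 8/9, and the value is (2)·(8/9) − 5 = -29/9.
For the keeper: with q = P(Near), equating Left's and Right's payoffs gives q − 4 = −8q + 3 ⇒ q = 7/9.

-29/9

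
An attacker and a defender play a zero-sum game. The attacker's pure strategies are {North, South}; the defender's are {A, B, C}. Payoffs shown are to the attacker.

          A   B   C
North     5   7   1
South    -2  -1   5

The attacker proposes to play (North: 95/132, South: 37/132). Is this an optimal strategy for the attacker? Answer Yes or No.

Against A this mix gives (95/132)·5 + (37/132)·(-2) = 401/132.
Against B this mix gives (95/132)·7 + (37/132)·(-1) = 157/33.
Against C this mix gives (95/132)·1 + (37/132)·5 = 70/33.
The defender will play C, holding the attacker to 70/33. Shifting weight toward the row that does better against C would raise this floor (the equalizing mix achieves 27/11 against both C and A), so the proposed strategy is not optimal.

No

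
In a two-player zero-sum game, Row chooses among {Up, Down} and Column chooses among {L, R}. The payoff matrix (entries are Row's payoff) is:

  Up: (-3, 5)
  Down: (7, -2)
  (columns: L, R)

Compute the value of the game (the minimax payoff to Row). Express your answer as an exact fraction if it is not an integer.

29/17

Row minima: Up → -3, Down → -2; maximin = -2.
Column maxima: L → 7, R → 5; minimax = 5.
-2 ≠ 5, so there is no saddle point; optimal play is mixed.
Let Row play Up with probability p. Expected payoff against L: (-3)p + 7(1−p) = −10p + 7; against R: 5p + (-2)(1−p) = 7p − 2.
Setting these equal: −10p + 7 = 7p − 2 ⇒ −17p = -9 ⇒ p = 9/17, and the value is (-10)·(9/17) + 7 = 29/17.
For Column: with q = P(L), equating Up's and Down's payoffs gives −8q + 5 = 9q − 2 ⇒ q = 7/17.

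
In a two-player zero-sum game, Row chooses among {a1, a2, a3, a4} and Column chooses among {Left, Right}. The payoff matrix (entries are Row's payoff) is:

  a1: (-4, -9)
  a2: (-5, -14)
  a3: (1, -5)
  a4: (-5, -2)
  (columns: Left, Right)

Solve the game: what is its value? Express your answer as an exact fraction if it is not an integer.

Row minima: a1 → -9, a2 → -14, a3 → -5, a4 → -5; maximin = -5.
Column maxima: Left → 1, Right → -2; minimax = -2.
-5 ≠ -2, so there is no saddle point; optimal play is mixed.
a1 is strictly dominated by a3, so Row never plays it.
a2 is strictly dominated by a3, so Row never plays it.
On the remaining 2×2 (a3, a4 vs Left, Right):
Let Row play a3 with probability p. Expected payoff against Left: 1p + (-5)(1−p) = 6p − 5; against Right: (-5)p + (-2)(1−p) = −3p − 2.
Setting these equal: 6p − 5 = −3p − 2 ⇒ 9p = 3 ⇒ p = 1/3, and the value is (6)·(1/3) − 5 = -3.
For Column: with q = P(Left), equating a3's and a4's payoffs gives 6q − 5 = −3q − 2 ⇒ q = 1/3.

-3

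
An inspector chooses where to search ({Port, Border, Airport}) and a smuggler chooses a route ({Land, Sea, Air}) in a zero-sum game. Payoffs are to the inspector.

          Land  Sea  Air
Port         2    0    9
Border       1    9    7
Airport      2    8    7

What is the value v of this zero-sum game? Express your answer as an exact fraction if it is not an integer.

Row minima: Port → 0, Border → 1, Airport → 2; maximin = 2.
Column maxima: Land → 2, Sea → 9, Air → 9; minimax = 2.
Since maximin = minimax = 2, there is a saddle point and the value is 2.

2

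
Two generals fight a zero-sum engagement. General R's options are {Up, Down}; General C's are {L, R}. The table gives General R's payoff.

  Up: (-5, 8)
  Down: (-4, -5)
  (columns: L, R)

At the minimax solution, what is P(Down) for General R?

13/14

Row minima: Up → -5, Down → -5; maximin = -5.
Column maxima: L → -4, R → 8; minimax = -4.
-5 ≠ -4, so there is no saddle point; optimal play is mixed.
Let General R play Up with probability p. Expected payoff against L: (-5)p + (-4)(1−p) = −p − 4; against R: 8p + (-5)(1−p) = 13p − 5.
Setting these equal: −p − 4 = 13p − 5 ⇒ −14p = -1 ⇒ p = 1/14, and the value is (-1)·(1/14) − 4 = -57/14.
For General C: with q = P(L), equating Up's and Down's payoffs gives −13q + 8 = q − 5 ⇒ q = 13/14.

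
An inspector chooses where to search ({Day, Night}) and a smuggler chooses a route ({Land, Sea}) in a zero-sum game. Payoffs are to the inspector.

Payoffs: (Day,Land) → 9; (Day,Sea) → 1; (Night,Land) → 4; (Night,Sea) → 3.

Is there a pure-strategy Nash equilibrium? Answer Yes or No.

Row minima: Day → 1, Night → 3; maximin = 3.
Column maxima: Land → 9, Sea → 3; minimax = 3.
maximin = minimax = 3, so a saddle point exists.

Yes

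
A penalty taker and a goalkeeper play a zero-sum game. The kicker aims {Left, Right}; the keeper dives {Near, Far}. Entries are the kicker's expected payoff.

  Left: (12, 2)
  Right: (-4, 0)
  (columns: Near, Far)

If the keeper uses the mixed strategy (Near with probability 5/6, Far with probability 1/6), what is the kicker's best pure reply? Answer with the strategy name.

Left

Expected payoff of Left: (5/6)·12 + (1/6)·2 = 31/3.
Expected payoff of Right: (5/6)·(-4) + (1/6)·0 = -10/3.
The largest is 31/3, so the kicker's best response is Left.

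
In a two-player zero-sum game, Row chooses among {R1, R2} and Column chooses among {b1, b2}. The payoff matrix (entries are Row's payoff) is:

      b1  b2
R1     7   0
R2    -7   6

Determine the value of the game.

21/10

Row minima: R1 → 0, R2 → -7; maximin = 0.
Column maxima: b1 → 7, b2 → 6; minimax = 6.
0 ≠ 6, so there is no saddle point; optimal play is mixed.
Let Row play R1 with probability p. Expected payoff against b1: 7p + (-7)(1−p) = 14p − 7; against b2: 0p + 6(1−p) = −6p + 6.
Setting these equal: 14p − 7 = −6p + 6 ⇒ 20p = 13 ⇒ p = 13/20, and the value is (14)·(13/20) − 7 = 21/10.
For Column: with q = P(b1), equating R1's and R2's payoffs gives 7q = −13q + 6 ⇒ q = 3/10.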